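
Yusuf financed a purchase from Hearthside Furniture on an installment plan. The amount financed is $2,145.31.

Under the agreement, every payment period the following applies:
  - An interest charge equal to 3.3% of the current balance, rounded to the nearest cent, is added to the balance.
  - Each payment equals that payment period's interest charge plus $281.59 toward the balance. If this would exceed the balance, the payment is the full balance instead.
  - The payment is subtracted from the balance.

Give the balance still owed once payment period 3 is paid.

$1,300.54

Payment period 1: opening $2,145.31; interest $70.80 → $2,216.11; payment $352.39; balance $1,863.72
Payment period 2: opening $1,863.72; interest $61.50 → $1,925.22; payment $343.09; balance $1,582.13
Payment period 3: opening $1,582.13; interest $52.21 → $1,634.34; payment $333.80; balance $1,300.54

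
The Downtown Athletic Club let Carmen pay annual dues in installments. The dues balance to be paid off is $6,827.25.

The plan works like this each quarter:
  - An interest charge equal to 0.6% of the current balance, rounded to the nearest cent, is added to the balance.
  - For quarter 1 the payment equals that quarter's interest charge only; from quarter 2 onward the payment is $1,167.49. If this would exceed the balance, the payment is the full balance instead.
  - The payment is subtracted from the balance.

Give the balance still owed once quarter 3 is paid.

$4,567.43

# | Opening | Interest | Payment | End bal
1 | $6,827.25 | $40.96 | $40.96 | $6,827.25
2 | $6,827.25 | $40.96 | $1,167.49 | $5,700.72
3 | $5,700.72 | $34.20 | $1,167.49 | $4,567.43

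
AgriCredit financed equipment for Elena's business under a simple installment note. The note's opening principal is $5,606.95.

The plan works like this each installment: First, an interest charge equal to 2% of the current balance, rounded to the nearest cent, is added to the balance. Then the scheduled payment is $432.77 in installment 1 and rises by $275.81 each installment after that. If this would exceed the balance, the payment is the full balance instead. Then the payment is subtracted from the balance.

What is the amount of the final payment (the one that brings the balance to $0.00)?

Installment 1: $5,606.95 +$112.14 interest = $5,719.09; pay $432.77 → $5,286.32
Installment 2: $5,286.32 +$105.73 interest = $5,392.05; pay $708.58 → $4,683.47
Installment 3: $4,683.47 +$93.67 interest = $4,777.14; pay $984.39 → $3,792.75
Installment 4: $3,792.75 +$75.86 interest = $3,868.61; pay $1,260.20 → $2,608.41
Installment 5: $2,608.41 +$52.17 interest = $2,660.58; pay $1,536.01 → $1,124.57
Installment 6: $1,124.57 +$22.49 interest = $1,147.06; pay $1,147.06 → $0.00

$1,147.06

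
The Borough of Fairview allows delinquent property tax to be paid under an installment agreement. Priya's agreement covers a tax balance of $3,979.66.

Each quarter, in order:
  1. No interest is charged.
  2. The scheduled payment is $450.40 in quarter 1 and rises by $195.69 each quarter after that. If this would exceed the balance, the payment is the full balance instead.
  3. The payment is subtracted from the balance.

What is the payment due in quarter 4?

Quarter 1: opening $3,979.66; payment $450.40; balance $3,529.26
Quarter 2: opening $3,529.26; payment $646.09; balance $2,883.17
Quarter 3: opening $2,883.17; payment $841.78; balance $2,041.39
Quarter 4: opening $2,041.39; payment $1,037.47; balance $1,003.92

$1,037.47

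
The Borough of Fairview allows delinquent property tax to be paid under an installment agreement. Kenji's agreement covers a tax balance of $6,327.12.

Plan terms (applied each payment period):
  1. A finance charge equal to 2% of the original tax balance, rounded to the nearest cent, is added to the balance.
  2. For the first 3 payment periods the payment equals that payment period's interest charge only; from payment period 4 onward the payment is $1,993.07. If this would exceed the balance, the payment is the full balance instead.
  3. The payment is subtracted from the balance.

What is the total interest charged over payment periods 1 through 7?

# | Opening | Interest | Payment | End bal
1 | $6,327.12 | $126.54 | $126.54 | $6,327.12
2 | $6,327.12 | $126.54 | $126.54 | $6,327.12
3 | $6,327.12 | $126.54 | $126.54 | $6,327.12
4 | $6,327.12 | $126.54 | $1,993.07 | $4,460.59
5 | $4,460.59 | $126.54 | $1,993.07 | $2,594.06
6 | $2,594.06 | $126.54 | $1,993.07 | $727.53
7 | $727.53 | $126.54 | $854.07 | $0.00
Total interest: $126.54 + $126.54 + $126.54 + $126.54 + $126.54 + $126.54 + $126.54 = $885.78

$885.78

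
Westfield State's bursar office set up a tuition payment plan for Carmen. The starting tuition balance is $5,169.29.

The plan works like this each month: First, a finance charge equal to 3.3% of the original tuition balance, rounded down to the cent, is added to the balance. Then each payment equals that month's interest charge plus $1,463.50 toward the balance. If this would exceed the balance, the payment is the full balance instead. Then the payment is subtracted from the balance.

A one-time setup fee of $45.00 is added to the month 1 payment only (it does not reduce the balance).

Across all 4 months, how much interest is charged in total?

Month 1: opening $5,169.29; interest $170.58 → $5,339.87; payment $1,634.08 (+ $45.00 fee); balance $3,705.79
Month 2: opening $3,705.79; interest $170.58 → $3,876.37; payment $1,634.08; balance $2,242.29
Month 3: opening $2,242.29; interest $170.58 → $2,412.87; payment $1,634.08; balance $778.79
Month 4: opening $778.79; interest $170.58 → $949.37; payment $949.37; balance $0.00
Total interest: $170.58 + $170.58 + $170.58 + $170.58 = $682.32

$682.32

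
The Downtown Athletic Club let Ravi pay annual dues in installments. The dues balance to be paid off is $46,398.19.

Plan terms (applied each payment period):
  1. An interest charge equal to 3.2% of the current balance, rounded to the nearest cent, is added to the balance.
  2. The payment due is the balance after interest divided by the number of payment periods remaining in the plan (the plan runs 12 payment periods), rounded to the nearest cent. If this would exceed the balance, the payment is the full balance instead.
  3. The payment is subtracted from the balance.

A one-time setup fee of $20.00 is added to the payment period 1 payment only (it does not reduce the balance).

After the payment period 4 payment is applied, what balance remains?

Payment period 1: $46,398.19 +$1,484.74 interest = $47,882.93; pay $3,990.24 (+ $20.00 fee) → $43,892.69
Payment period 2: $43,892.69 +$1,404.57 interest = $45,297.26; pay $4,117.93 → $41,179.33
Payment period 3: $41,179.33 +$1,317.74 interest = $42,497.07; pay $4,249.71 → $38,247.36
Payment period 4: $38,247.36 +$1,223.92 interest = $39,471.28; pay $4,385.70 → $35,085.58

$35,085.58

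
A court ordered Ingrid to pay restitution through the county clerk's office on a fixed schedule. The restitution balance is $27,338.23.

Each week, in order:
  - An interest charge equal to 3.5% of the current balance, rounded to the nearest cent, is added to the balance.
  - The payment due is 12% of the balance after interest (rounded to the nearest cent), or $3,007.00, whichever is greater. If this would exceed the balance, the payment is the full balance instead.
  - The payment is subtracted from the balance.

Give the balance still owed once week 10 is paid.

$2,644.97

Week 1: opening $27,338.23; interest $956.84 → $28,295.07; payment $3,395.41; balance $24,899.66
Week 2: opening $24,899.66; interest $871.49 → $25,771.15; payment $3,092.54; balance $22,678.61
Week 3: opening $22,678.61; interest $793.75 → $23,472.36; payment $3,007.00; balance $20,465.36
Week 4: opening $20,465.36; interest $716.29 → $21,181.65; payment $3,007.00; balance $18,174.65
Week 5: opening $18,174.65; interest $636.11 → $18,810.76; payment $3,007.00; balance $15,803.76
Week 6: opening $15,803.76; interest $553.13 → $16,356.89; payment $3,007.00; balance $13,349.89
Week 7: opening $13,349.89; interest $467.25 → $13,817.14; payment $3,007.00; balance $10,810.14
Week 8: opening $10,810.14; interest $378.35 → $11,188.49; payment $3,007.00; balance $8,181.49
Week 9: opening $8,181.49; interest $286.35 → $8,467.84; payment $3,007.00; balance $5,460.84
Week 10: opening $5,460.84; interest $191.13 → $5,651.97; payment $3,007.00; balance $2,644.97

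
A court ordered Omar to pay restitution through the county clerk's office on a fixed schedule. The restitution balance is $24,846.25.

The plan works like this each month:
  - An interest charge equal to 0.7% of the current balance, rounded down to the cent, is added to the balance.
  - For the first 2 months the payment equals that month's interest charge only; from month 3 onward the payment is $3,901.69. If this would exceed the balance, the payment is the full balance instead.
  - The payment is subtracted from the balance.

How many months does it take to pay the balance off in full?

9

Month 1: opening $24,846.25; interest $173.92 → $25,020.17; payment $173.92; balance $24,846.25
Month 2: opening $24,846.25; interest $173.92 → $25,020.17; payment $173.92; balance $24,846.25
Month 3: opening $24,846.25; interest $173.92 → $25,020.17; payment $3,901.69; balance $21,118.48
Month 4: opening $21,118.48; interest $147.82 → $21,266.30; payment $3,901.69; balance $17,364.61
Month 5: opening $17,364.61; interest $121.55 → $17,486.16; payment $3,901.69; balance $13,584.47
Month 6: opening $13,584.47; interest $95.09 → $13,679.56; payment $3,901.69; balance $9,777.87
Month 7: opening $9,777.87; interest $68.44 → $9,846.31; payment $3,901.69; balance $5,944.62
Month 8: opening $5,944.62; interest $41.61 → $5,986.23; payment $3,901.69; balance $2,084.54
Month 9: opening $2,084.54; interest $14.59 → $2,099.13; payment $2,099.13; balance $0.00
Balance reaches $0.00 in month 9.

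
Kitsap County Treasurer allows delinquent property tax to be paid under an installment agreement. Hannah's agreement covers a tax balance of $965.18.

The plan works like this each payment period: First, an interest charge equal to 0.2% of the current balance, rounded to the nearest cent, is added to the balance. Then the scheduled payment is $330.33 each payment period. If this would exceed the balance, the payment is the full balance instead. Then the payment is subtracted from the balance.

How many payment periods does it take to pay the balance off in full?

3

Payment period 1: opening $965.18; interest $1.93 → $967.11; payment $330.33; balance $636.78
Payment period 2: opening $636.78; interest $1.27 → $638.05; payment $330.33; balance $307.72
Payment period 3: opening $307.72; interest $0.62 → $308.34; payment $308.34; balance $0.00
Balance reaches $0.00 in payment period 3.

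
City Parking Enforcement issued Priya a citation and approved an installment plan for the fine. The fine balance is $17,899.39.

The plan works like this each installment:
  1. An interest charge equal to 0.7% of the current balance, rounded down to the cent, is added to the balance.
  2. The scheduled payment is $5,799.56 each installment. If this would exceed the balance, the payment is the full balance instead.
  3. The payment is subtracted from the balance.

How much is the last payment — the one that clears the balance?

$762.43

Installment 1: $17,899.39 +$125.29 interest = $18,024.68; pay $5,799.56 → $12,225.12
Installment 2: $12,225.12 +$85.57 interest = $12,310.69; pay $5,799.56 → $6,511.13
Installment 3: $6,511.13 +$45.57 interest = $6,556.70; pay $5,799.56 → $757.14
Installment 4: $757.14 +$5.29 interest = $762.43; pay $762.43 → $0.00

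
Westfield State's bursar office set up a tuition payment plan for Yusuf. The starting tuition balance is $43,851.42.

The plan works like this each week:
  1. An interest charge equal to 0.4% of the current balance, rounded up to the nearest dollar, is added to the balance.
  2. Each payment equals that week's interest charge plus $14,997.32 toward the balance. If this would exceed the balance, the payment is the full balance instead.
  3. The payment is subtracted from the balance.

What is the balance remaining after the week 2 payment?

$13,856.78

Week 1: opening $43,851.42; interest $176.00 → $44,027.42; payment $15,173.32; balance $28,854.10
Week 2: opening $28,854.10; interest $116.00 → $28,970.10; payment $15,113.32; balance $13,856.78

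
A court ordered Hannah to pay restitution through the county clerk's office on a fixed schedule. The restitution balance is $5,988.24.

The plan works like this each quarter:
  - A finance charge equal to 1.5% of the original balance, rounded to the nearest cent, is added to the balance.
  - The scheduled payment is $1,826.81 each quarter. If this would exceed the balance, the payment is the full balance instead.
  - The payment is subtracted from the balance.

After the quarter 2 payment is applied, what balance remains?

Quarter 1: opening $5,988.24; interest $89.82 → $6,078.06; payment $1,826.81; balance $4,251.25
Quarter 2: opening $4,251.25; interest $89.82 → $4,341.07; payment $1,826.81; balance $2,514.26

$2,514.26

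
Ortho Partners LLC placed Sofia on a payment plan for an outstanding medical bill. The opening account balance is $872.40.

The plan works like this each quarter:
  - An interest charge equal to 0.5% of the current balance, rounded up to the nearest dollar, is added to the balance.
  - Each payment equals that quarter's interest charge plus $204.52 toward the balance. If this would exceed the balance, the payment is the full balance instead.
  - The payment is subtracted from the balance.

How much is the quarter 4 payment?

# | Opening | Interest | Payment | End bal
1 | $872.40 | $5.00 | $209.52 | $667.88
2 | $667.88 | $4.00 | $208.52 | $463.36
3 | $463.36 | $3.00 | $207.52 | $258.84
4 | $258.84 | $2.00 | $206.52 | $54.32

$206.52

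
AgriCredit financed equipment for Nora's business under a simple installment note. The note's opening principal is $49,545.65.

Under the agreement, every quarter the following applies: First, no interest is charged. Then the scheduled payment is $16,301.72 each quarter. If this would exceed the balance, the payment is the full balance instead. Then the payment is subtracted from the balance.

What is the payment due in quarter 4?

$640.49

Quarter 1: $49,545.65 − $16,301.72 → $33,243.93
Quarter 2: $33,243.93 − $16,301.72 → $16,942.21
Quarter 3: $16,942.21 − $16,301.72 → $640.49
Quarter 4: $640.49 − $640.49 → $0.00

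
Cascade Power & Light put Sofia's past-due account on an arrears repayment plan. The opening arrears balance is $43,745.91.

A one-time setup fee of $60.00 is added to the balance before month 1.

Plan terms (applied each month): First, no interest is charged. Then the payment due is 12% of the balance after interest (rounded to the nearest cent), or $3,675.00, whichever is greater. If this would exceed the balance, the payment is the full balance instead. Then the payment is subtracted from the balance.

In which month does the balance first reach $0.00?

12

Month 1: $43,805.91 − $5,256.71 → $38,549.20
Month 2: $38,549.20 − $4,625.90 → $33,923.30
Month 3: $33,923.30 − $4,070.80 → $29,852.50
Month 4: $29,852.50 − $3,675.00 → $26,177.50
Month 5: $26,177.50 − $3,675.00 → $22,502.50
Month 6: $22,502.50 − $3,675.00 → $18,827.50
Month 7: $18,827.50 − $3,675.00 → $15,152.50
Month 8: $15,152.50 − $3,675.00 → $11,477.50
Month 9: $11,477.50 − $3,675.00 → $7,802.50
Month 10: $7,802.50 − $3,675.00 → $4,127.50
Month 11: $4,127.50 − $3,675.00 → $452.50
Month 12: $452.50 − $452.50 → $0.00
Balance reaches $0.00 in month 12.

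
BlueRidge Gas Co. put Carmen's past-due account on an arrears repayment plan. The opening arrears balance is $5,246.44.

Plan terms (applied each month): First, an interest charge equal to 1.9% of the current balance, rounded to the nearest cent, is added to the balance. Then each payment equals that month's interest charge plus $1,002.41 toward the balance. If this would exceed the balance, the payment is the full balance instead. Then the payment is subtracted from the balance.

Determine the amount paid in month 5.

$1,025.91

Month 1: opening $5,246.44; interest $99.68 → $5,346.12; payment $1,102.09; balance $4,244.03
Month 2: opening $4,244.03; interest $80.64 → $4,324.67; payment $1,083.05; balance $3,241.62
Month 3: opening $3,241.62; interest $61.59 → $3,303.21; payment $1,064.00; balance $2,239.21
Month 4: opening $2,239.21; interest $42.54 → $2,281.75; payment $1,044.95; balance $1,236.80
Month 5: opening $1,236.80; interest $23.50 → $1,260.30; payment $1,025.91; balance $234.39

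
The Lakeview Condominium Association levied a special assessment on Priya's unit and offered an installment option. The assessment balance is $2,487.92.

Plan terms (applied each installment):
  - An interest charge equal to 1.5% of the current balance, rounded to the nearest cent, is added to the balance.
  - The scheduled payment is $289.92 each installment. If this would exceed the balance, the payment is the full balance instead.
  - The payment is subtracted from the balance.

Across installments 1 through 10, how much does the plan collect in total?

$2,683.60

Installment 1: $2,487.92 +$37.32 interest = $2,525.24; pay $289.92 → $2,235.32
Installment 2: $2,235.32 +$33.53 interest = $2,268.85; pay $289.92 → $1,978.93
Installment 3: $1,978.93 +$29.68 interest = $2,008.61; pay $289.92 → $1,718.69
Installment 4: $1,718.69 +$25.78 interest = $1,744.47; pay $289.92 → $1,454.55
Installment 5: $1,454.55 +$21.82 interest = $1,476.37; pay $289.92 → $1,186.45
Installment 6: $1,186.45 +$17.80 interest = $1,204.25; pay $289.92 → $914.33
Installment 7: $914.33 +$13.71 interest = $928.04; pay $289.92 → $638.12
Installment 8: $638.12 +$9.57 interest = $647.69; pay $289.92 → $357.77
Installment 9: $357.77 +$5.37 interest = $363.14; pay $289.92 → $73.22
Installment 10: $73.22 +$1.10 interest = $74.32; pay $74.32 → $0.00
Total paid: $2,683.60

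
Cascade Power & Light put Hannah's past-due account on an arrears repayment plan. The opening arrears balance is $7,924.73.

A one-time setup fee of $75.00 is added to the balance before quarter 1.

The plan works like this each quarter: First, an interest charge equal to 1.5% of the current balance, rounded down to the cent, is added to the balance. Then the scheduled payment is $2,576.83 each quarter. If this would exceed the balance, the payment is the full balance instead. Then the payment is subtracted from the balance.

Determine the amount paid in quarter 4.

$525.87

Quarter 1: $7,999.73 +$119.99 interest = $8,119.72; pay $2,576.83 → $5,542.89
Quarter 2: $5,542.89 +$83.14 interest = $5,626.03; pay $2,576.83 → $3,049.20
Quarter 3: $3,049.20 +$45.73 interest = $3,094.93; pay $2,576.83 → $518.10
Quarter 4: $518.10 +$7.77 interest = $525.87; pay $525.87 → $0.00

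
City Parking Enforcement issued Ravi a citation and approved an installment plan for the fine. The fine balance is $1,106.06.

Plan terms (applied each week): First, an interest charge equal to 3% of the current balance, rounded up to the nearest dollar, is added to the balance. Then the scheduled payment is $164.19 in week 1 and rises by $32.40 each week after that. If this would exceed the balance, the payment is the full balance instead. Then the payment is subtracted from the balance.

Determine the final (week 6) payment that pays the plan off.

$83.11

Week 1: opening $1,106.06; interest $34.00 → $1,140.06; payment $164.19; balance $975.87
Week 2: opening $975.87; interest $30.00 → $1,005.87; payment $196.59; balance $809.28
Week 3: opening $809.28; interest $25.00 → $834.28; payment $228.99; balance $605.29
Week 4: opening $605.29; interest $19.00 → $624.29; payment $261.39; balance $362.90
Week 5: opening $362.90; interest $11.00 → $373.90; payment $293.79; balance $80.11
Week 6: opening $80.11; interest $3.00 → $83.11; payment $83.11; balance $0.00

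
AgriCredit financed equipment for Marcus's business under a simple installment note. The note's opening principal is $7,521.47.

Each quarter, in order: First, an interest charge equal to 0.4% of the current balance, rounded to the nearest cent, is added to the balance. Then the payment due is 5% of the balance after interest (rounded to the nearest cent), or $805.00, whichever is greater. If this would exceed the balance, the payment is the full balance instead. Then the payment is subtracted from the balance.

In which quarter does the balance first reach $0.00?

# | Opening | Interest | Payment | End bal
1 | $7,521.47 | $30.09 | $805.00 | $6,746.56
2 | $6,746.56 | $26.99 | $805.00 | $5,968.55
3 | $5,968.55 | $23.87 | $805.00 | $5,187.42
4 | $5,187.42 | $20.75 | $805.00 | $4,403.17
5 | $4,403.17 | $17.61 | $805.00 | $3,615.78
6 | $3,615.78 | $14.46 | $805.00 | $2,825.24
7 | $2,825.24 | $11.30 | $805.00 | $2,031.54
8 | $2,031.54 | $8.13 | $805.00 | $1,234.67
9 | $1,234.67 | $4.94 | $805.00 | $434.61
10 | $434.61 | $1.74 | $436.35 | $0.00
Balance reaches $0.00 in quarter 10.

10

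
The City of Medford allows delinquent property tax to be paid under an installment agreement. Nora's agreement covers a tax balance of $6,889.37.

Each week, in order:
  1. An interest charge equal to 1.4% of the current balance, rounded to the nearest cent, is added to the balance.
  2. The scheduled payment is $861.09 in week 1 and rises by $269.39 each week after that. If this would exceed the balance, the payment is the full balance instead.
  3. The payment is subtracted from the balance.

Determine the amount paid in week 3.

$1,399.87

# | Opening | Interest | Payment | End bal
1 | $6,889.37 | $96.45 | $861.09 | $6,124.73
2 | $6,124.73 | $85.75 | $1,130.48 | $5,080.00
3 | $5,080.00 | $71.12 | $1,399.87 | $3,751.25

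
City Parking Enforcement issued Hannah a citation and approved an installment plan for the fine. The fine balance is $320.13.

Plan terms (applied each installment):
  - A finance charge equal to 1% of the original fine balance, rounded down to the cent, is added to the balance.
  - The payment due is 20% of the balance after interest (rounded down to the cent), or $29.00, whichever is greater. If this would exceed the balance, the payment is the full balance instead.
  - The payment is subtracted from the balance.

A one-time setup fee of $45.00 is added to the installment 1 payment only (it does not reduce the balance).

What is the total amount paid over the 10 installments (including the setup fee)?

$397.13

# | Opening | Interest | Payment | Fee | End bal
1 | $320.13 | $3.20 | $64.66 | $45.00 | $258.67
2 | $258.67 | $3.20 | $52.37 | — | $209.50
3 | $209.50 | $3.20 | $42.54 | — | $170.16
4 | $170.16 | $3.20 | $34.67 | — | $138.69
5 | $138.69 | $3.20 | $29.00 | — | $112.89
6 | $112.89 | $3.20 | $29.00 | — | $87.09
7 | $87.09 | $3.20 | $29.00 | — | $61.29
8 | $61.29 | $3.20 | $29.00 | — | $35.49
9 | $35.49 | $3.20 | $29.00 | — | $9.69
10 | $9.69 | $3.20 | $12.89 | — | $0.00
Total paid: $397.13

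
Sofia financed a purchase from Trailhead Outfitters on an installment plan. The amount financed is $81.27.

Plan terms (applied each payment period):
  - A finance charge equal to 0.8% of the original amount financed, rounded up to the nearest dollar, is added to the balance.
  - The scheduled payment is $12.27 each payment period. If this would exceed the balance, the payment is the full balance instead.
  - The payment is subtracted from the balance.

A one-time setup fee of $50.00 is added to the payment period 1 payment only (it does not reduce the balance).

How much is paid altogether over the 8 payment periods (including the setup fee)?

$139.27

Payment period 1: opening $81.27; interest $1.00 → $82.27; payment $12.27 (+ $50.00 fee); balance $70.00
Payment period 2: opening $70.00; interest $1.00 → $71.00; payment $12.27; balance $58.73
Payment period 3: opening $58.73; interest $1.00 → $59.73; payment $12.27; balance $47.46
Payment period 4: opening $47.46; interest $1.00 → $48.46; payment $12.27; balance $36.19
Payment period 5: opening $36.19; interest $1.00 → $37.19; payment $12.27; balance $24.92
Payment period 6: opening $24.92; interest $1.00 → $25.92; payment $12.27; balance $13.65
Payment period 7: opening $13.65; interest $1.00 → $14.65; payment $12.27; balance $2.38
Payment period 8: opening $2.38; interest $1.00 → $3.38; payment $3.38; balance $0.00
Total paid: $139.27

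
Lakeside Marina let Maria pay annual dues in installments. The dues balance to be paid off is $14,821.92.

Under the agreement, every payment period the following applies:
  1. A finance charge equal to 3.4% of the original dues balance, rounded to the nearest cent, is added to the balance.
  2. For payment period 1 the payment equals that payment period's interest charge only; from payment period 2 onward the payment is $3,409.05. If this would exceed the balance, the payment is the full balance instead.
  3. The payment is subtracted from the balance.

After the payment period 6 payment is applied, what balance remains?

$296.42

# | Opening | Interest | Payment | End bal
1 | $14,821.92 | $503.95 | $503.95 | $14,821.92
2 | $14,821.92 | $503.95 | $3,409.05 | $11,916.82
3 | $11,916.82 | $503.95 | $3,409.05 | $9,011.72
4 | $9,011.72 | $503.95 | $3,409.05 | $6,106.62
5 | $6,106.62 | $503.95 | $3,409.05 | $3,201.52
6 | $3,201.52 | $503.95 | $3,409.05 | $296.42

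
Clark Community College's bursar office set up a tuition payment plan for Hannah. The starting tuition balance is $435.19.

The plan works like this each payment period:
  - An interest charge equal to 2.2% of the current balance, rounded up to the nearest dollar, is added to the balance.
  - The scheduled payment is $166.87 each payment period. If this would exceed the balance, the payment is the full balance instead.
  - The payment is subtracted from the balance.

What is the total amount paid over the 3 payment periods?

$455.19

# | Opening | Interest | Payment | End bal
1 | $435.19 | $10.00 | $166.87 | $278.32
2 | $278.32 | $7.00 | $166.87 | $118.45
3 | $118.45 | $3.00 | $121.45 | $0.00
Total paid: $455.19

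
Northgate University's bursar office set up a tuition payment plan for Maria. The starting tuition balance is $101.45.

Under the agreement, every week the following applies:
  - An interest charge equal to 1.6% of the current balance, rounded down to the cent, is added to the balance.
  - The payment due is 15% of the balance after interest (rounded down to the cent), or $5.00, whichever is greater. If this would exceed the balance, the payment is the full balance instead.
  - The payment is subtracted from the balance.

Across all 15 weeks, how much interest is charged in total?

Week 1: opening $101.45; interest $1.62 → $103.07; payment $15.46; balance $87.61
Week 2: opening $87.61; interest $1.40 → $89.01; payment $13.35; balance $75.66
Week 3: opening $75.66; interest $1.21 → $76.87; payment $11.53; balance $65.34
Week 4: opening $65.34; interest $1.04 → $66.38; payment $9.95; balance $56.43
Week 5: opening $56.43; interest $0.90 → $57.33; payment $8.59; balance $48.74
Week 6: opening $48.74; interest $0.77 → $49.51; payment $7.42; balance $42.09
Week 7: opening $42.09; interest $0.67 → $42.76; payment $6.41; balance $36.35
Week 8: opening $36.35; interest $0.58 → $36.93; payment $5.53; balance $31.40
Week 9: opening $31.40; interest $0.50 → $31.90; payment $5.00; balance $26.90
Week 10: opening $26.90; interest $0.43 → $27.33; payment $5.00; balance $22.33
Week 11: opening $22.33; interest $0.35 → $22.68; payment $5.00; balance $17.68
Week 12: opening $17.68; interest $0.28 → $17.96; payment $5.00; balance $12.96
Week 13: opening $12.96; interest $0.20 → $13.16; payment $5.00; balance $8.16
Week 14: opening $8.16; interest $0.13 → $8.29; payment $5.00; balance $3.29
Week 15: opening $3.29; interest $0.05 → $3.34; payment $3.34; balance $0.00
Total interest: $1.62 + $1.40 + $1.21 + $1.04 + $0.90 + $0.77 + $0.67 + $0.58 + $0.50 + $0.43 + $0.35 + $0.28 + $0.20 + $0.13 + $0.05 = $10.13

$10.13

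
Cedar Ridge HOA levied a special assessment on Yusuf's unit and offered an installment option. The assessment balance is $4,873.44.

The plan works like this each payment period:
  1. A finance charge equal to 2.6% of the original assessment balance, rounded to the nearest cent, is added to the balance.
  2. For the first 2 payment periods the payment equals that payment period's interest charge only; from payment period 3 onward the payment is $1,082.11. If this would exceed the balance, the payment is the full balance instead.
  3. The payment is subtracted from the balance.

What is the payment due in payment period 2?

$126.71

Payment period 1: opening $4,873.44; interest $126.71 → $5,000.15; payment $126.71; balance $4,873.44
Payment period 2: opening $4,873.44; interest $126.71 → $5,000.15; payment $126.71; balance $4,873.44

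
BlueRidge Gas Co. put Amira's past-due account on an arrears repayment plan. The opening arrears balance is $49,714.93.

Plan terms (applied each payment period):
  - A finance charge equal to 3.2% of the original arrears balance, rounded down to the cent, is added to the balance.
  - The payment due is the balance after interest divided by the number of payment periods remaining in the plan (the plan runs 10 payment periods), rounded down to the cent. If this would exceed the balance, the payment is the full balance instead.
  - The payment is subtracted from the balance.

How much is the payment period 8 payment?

Payment period 1: $49,714.93 +$1,590.87 interest = $51,305.80; pay $5,130.58 → $46,175.22
Payment period 2: $46,175.22 +$1,590.87 interest = $47,766.09; pay $5,307.34 → $42,458.75
Payment period 3: $42,458.75 +$1,590.87 interest = $44,049.62; pay $5,506.20 → $38,543.42
Payment period 4: $38,543.42 +$1,590.87 interest = $40,134.29; pay $5,733.47 → $34,400.82
Payment period 5: $34,400.82 +$1,590.87 interest = $35,991.69; pay $5,998.61 → $29,993.08
Payment period 6: $29,993.08 +$1,590.87 interest = $31,583.95; pay $6,316.79 → $25,267.16
Payment period 7: $25,267.16 +$1,590.87 interest = $26,858.03; pay $6,714.50 → $20,143.53
Payment period 8: $20,143.53 +$1,590.87 interest = $21,734.40; pay $7,244.80 → $14,489.60

$7,244.80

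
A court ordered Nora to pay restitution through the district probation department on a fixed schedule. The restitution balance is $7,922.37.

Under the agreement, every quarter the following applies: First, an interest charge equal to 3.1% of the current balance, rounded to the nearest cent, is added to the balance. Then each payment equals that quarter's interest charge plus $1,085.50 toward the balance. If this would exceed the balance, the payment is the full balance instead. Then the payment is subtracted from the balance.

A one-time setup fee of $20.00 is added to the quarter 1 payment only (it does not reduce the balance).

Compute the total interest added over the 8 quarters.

Quarter 1: $7,922.37 +$245.59 interest = $8,167.96; pay $1,331.09 (+ $20.00 fee) → $6,836.87
Quarter 2: $6,836.87 +$211.94 interest = $7,048.81; pay $1,297.44 → $5,751.37
Quarter 3: $5,751.37 +$178.29 interest = $5,929.66; pay $1,263.79 → $4,665.87
Quarter 4: $4,665.87 +$144.64 interest = $4,810.51; pay $1,230.14 → $3,580.37
Quarter 5: $3,580.37 +$110.99 interest = $3,691.36; pay $1,196.49 → $2,494.87
Quarter 6: $2,494.87 +$77.34 interest = $2,572.21; pay $1,162.84 → $1,409.37
Quarter 7: $1,409.37 +$43.69 interest = $1,453.06; pay $1,129.19 → $323.87
Quarter 8: $323.87 +$10.04 interest = $333.91; pay $333.91 → $0.00
Total interest: $245.59 + $211.94 + $178.29 + $144.64 + $110.99 + $77.34 + $43.69 + $10.04 = $1,022.52

$1,022.52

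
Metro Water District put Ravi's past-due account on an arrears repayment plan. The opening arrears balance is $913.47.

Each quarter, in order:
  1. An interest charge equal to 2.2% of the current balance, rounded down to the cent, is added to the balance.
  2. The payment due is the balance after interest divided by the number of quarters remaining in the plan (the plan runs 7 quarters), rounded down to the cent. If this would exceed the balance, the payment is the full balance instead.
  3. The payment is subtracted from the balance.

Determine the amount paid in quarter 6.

Quarter 1: opening $913.47; interest $20.09 → $933.56; payment $133.36; balance $800.20
Quarter 2: opening $800.20; interest $17.60 → $817.80; payment $136.30; balance $681.50
Quarter 3: opening $681.50; interest $14.99 → $696.49; payment $139.29; balance $557.20
Quarter 4: opening $557.20; interest $12.25 → $569.45; payment $142.36; balance $427.09
Quarter 5: opening $427.09; interest $9.39 → $436.48; payment $145.49; balance $290.99
Quarter 6: opening $290.99; interest $6.40 → $297.39; payment $148.69; balance $148.70

$148.69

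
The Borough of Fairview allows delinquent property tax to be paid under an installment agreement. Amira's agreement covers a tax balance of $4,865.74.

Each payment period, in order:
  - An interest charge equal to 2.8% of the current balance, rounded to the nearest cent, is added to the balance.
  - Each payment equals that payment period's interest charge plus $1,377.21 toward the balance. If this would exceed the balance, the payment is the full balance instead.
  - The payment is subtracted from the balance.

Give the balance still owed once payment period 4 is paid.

# | Opening | Interest | Payment | End bal
1 | $4,865.74 | $136.24 | $1,513.45 | $3,488.53
2 | $3,488.53 | $97.68 | $1,474.89 | $2,111.32
3 | $2,111.32 | $59.12 | $1,436.33 | $734.11
4 | $734.11 | $20.56 | $754.67 | $0.00

$0.00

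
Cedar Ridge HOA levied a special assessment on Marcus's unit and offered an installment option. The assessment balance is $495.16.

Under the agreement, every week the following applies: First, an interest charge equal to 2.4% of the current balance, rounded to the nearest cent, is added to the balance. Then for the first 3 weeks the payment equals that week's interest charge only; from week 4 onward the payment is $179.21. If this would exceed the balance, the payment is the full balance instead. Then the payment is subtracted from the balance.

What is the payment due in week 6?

# | Opening | Interest | Payment | End bal
1 | $495.16 | $11.88 | $11.88 | $495.16
2 | $495.16 | $11.88 | $11.88 | $495.16
3 | $495.16 | $11.88 | $11.88 | $495.16
4 | $495.16 | $11.88 | $179.21 | $327.83
5 | $327.83 | $7.87 | $179.21 | $156.49
6 | $156.49 | $3.76 | $160.25 | $0.00

$160.25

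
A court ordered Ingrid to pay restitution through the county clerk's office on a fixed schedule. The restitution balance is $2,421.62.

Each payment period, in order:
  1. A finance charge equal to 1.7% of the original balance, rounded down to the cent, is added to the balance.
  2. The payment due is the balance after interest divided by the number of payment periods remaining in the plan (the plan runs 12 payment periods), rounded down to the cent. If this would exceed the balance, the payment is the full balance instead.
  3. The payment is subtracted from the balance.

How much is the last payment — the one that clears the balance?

$329.54

# | Opening | Interest | Payment | End bal
1 | $2,421.62 | $41.16 | $205.23 | $2,257.55
2 | $2,257.55 | $41.16 | $208.97 | $2,089.74
3 | $2,089.74 | $41.16 | $213.09 | $1,917.81
4 | $1,917.81 | $41.16 | $217.66 | $1,741.31
5 | $1,741.31 | $41.16 | $222.80 | $1,559.67
6 | $1,559.67 | $41.16 | $228.69 | $1,372.14
7 | $1,372.14 | $41.16 | $235.55 | $1,177.75
8 | $1,177.75 | $41.16 | $243.78 | $975.13
9 | $975.13 | $41.16 | $254.07 | $762.22
10 | $762.22 | $41.16 | $267.79 | $535.59
11 | $535.59 | $41.16 | $288.37 | $288.38
12 | $288.38 | $41.16 | $329.54 | $0.00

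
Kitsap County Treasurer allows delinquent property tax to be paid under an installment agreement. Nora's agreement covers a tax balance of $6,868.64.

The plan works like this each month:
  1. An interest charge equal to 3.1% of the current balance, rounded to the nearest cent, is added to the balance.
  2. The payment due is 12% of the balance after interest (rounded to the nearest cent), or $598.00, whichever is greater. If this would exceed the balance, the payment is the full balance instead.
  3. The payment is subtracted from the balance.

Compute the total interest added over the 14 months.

$1,494.96

Month 1: opening $6,868.64; interest $212.93 → $7,081.57; payment $849.79; balance $6,231.78
Month 2: opening $6,231.78; interest $193.19 → $6,424.97; payment $771.00; balance $5,653.97
Month 3: opening $5,653.97; interest $175.27 → $5,829.24; payment $699.51; balance $5,129.73
Month 4: opening $5,129.73; interest $159.02 → $5,288.75; payment $634.65; balance $4,654.10
Month 5: opening $4,654.10; interest $144.28 → $4,798.38; payment $598.00; balance $4,200.38
Month 6: opening $4,200.38; interest $130.21 → $4,330.59; payment $598.00; balance $3,732.59
Month 7: opening $3,732.59; interest $115.71 → $3,848.30; payment $598.00; balance $3,250.30
Month 8: opening $3,250.30; interest $100.76 → $3,351.06; payment $598.00; balance $2,753.06
Month 9: opening $2,753.06; interest $85.34 → $2,838.40; payment $598.00; balance $2,240.40
Month 10: opening $2,240.40; interest $69.45 → $2,309.85; payment $598.00; balance $1,711.85
Month 11: opening $1,711.85; interest $53.07 → $1,764.92; payment $598.00; balance $1,166.92
Month 12: opening $1,166.92; interest $36.17 → $1,203.09; payment $598.00; balance $605.09
Month 13: opening $605.09; interest $18.76 → $623.85; payment $598.00; balance $25.85
Month 14: opening $25.85; interest $0.80 → $26.65; payment $26.65; balance $0.00
Total interest: $212.93 + $193.19 + $175.27 + $159.02 + $144.28 + $130.21 + $115.71 + $100.76 + $85.34 + $69.45 + $53.07 + $36.17 + $18.76 + $0.80 = $1,494.96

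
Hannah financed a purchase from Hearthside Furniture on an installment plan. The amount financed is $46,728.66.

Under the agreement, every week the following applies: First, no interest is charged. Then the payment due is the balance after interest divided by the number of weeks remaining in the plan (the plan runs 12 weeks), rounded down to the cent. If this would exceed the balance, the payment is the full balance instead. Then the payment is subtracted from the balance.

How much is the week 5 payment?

$3,894.05

Week 1: opening $46,728.66; payment $3,894.05; balance $42,834.61
Week 2: opening $42,834.61; payment $3,894.05; balance $38,940.56
Week 3: opening $38,940.56; payment $3,894.05; balance $35,046.51
Week 4: opening $35,046.51; payment $3,894.05; balance $31,152.46
Week 5: opening $31,152.46; payment $3,894.05; balance $27,258.41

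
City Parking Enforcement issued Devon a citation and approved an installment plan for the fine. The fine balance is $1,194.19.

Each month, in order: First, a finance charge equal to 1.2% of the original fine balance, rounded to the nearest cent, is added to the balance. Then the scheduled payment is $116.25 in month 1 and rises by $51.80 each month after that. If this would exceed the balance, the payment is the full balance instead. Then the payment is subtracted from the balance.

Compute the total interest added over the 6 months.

$85.98

Month 1: opening $1,194.19; interest $14.33 → $1,208.52; payment $116.25; balance $1,092.27
Month 2: opening $1,092.27; interest $14.33 → $1,106.60; payment $168.05; balance $938.55
Month 3: opening $938.55; interest $14.33 → $952.88; payment $219.85; balance $733.03
Month 4: opening $733.03; interest $14.33 → $747.36; payment $271.65; balance $475.71
Month 5: opening $475.71; interest $14.33 → $490.04; payment $323.45; balance $166.59
Month 6: opening $166.59; interest $14.33 → $180.92; payment $180.92; balance $0.00
Total interest: $14.33 + $14.33 + $14.33 + $14.33 + $14.33 + $14.33 = $85.98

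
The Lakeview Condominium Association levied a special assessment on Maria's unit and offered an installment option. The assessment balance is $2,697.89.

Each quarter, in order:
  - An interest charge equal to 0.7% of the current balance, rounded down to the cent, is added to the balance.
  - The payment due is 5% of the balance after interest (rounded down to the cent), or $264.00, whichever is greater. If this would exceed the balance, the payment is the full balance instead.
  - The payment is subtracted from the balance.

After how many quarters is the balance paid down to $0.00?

11

# | Opening | Interest | Payment | End bal
1 | $2,697.89 | $18.88 | $264.00 | $2,452.77
2 | $2,452.77 | $17.16 | $264.00 | $2,205.93
3 | $2,205.93 | $15.44 | $264.00 | $1,957.37
4 | $1,957.37 | $13.70 | $264.00 | $1,707.07
5 | $1,707.07 | $11.94 | $264.00 | $1,455.01
6 | $1,455.01 | $10.18 | $264.00 | $1,201.19
7 | $1,201.19 | $8.40 | $264.00 | $945.59
8 | $945.59 | $6.61 | $264.00 | $688.20
9 | $688.20 | $4.81 | $264.00 | $429.01
10 | $429.01 | $3.00 | $264.00 | $168.01
11 | $168.01 | $1.17 | $169.18 | $0.00
Balance reaches $0.00 in quarter 11.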